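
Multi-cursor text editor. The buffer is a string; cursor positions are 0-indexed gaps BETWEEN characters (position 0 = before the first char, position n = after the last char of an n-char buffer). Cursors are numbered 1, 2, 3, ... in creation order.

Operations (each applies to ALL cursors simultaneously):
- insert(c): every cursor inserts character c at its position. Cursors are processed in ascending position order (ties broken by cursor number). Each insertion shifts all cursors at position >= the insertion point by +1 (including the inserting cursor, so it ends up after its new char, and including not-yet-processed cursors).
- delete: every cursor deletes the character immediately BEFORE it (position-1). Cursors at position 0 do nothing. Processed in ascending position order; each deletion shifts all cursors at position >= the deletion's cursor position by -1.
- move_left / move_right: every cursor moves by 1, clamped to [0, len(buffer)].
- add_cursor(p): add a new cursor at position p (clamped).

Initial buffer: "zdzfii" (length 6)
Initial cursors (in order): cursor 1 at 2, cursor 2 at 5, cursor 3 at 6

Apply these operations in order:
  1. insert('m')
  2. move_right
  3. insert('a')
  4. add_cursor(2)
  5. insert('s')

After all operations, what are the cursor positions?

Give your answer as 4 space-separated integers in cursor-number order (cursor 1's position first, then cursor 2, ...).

Answer: 7 13 16 3

Derivation:
After op 1 (insert('m')): buffer="zdmzfimim" (len 9), cursors c1@3 c2@7 c3@9, authorship ..1...2.3
After op 2 (move_right): buffer="zdmzfimim" (len 9), cursors c1@4 c2@8 c3@9, authorship ..1...2.3
After op 3 (insert('a')): buffer="zdmzafimiama" (len 12), cursors c1@5 c2@10 c3@12, authorship ..1.1..2.233
After op 4 (add_cursor(2)): buffer="zdmzafimiama" (len 12), cursors c4@2 c1@5 c2@10 c3@12, authorship ..1.1..2.233
After op 5 (insert('s')): buffer="zdsmzasfimiasmas" (len 16), cursors c4@3 c1@7 c2@13 c3@16, authorship ..41.11..2.22333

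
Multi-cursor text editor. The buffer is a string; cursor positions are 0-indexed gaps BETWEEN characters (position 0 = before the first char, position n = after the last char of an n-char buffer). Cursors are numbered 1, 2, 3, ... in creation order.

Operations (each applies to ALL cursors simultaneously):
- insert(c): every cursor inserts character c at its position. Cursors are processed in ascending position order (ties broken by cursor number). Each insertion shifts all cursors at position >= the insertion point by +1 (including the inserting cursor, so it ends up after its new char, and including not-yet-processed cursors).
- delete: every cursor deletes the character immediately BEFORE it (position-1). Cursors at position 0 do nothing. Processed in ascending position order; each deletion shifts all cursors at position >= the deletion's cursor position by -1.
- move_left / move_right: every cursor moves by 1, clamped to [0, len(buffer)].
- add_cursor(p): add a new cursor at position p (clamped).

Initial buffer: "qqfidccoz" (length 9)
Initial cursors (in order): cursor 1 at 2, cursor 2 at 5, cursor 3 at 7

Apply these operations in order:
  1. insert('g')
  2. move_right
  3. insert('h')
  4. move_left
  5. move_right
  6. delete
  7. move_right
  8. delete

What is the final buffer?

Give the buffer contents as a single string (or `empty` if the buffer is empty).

Answer: qqgfdgcgo

Derivation:
After op 1 (insert('g')): buffer="qqgfidgccgoz" (len 12), cursors c1@3 c2@7 c3@10, authorship ..1...2..3..
After op 2 (move_right): buffer="qqgfidgccgoz" (len 12), cursors c1@4 c2@8 c3@11, authorship ..1...2..3..
After op 3 (insert('h')): buffer="qqgfhidgchcgohz" (len 15), cursors c1@5 c2@10 c3@14, authorship ..1.1..2.2.3.3.
After op 4 (move_left): buffer="qqgfhidgchcgohz" (len 15), cursors c1@4 c2@9 c3@13, authorship ..1.1..2.2.3.3.
After op 5 (move_right): buffer="qqgfhidgchcgohz" (len 15), cursors c1@5 c2@10 c3@14, authorship ..1.1..2.2.3.3.
After op 6 (delete): buffer="qqgfidgccgoz" (len 12), cursors c1@4 c2@8 c3@11, authorship ..1...2..3..
After op 7 (move_right): buffer="qqgfidgccgoz" (len 12), cursors c1@5 c2@9 c3@12, authorship ..1...2..3..
After op 8 (delete): buffer="qqgfdgcgo" (len 9), cursors c1@4 c2@7 c3@9, authorship ..1..2.3.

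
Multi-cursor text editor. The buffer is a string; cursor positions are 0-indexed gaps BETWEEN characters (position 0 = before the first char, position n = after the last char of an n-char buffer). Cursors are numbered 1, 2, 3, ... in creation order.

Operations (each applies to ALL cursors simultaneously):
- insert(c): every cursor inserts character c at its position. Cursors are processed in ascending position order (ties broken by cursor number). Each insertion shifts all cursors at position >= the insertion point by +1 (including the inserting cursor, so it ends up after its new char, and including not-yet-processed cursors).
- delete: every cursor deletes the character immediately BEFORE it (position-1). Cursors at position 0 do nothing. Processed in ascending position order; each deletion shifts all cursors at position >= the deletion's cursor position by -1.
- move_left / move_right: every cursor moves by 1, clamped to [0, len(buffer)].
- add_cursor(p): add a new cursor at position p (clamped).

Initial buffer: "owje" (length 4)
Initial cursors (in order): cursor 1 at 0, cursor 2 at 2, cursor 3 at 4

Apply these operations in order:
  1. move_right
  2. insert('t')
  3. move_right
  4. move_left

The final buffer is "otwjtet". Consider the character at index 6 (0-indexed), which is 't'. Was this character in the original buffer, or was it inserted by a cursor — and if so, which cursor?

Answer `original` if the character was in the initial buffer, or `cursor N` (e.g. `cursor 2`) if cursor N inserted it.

Answer: cursor 3

Derivation:
After op 1 (move_right): buffer="owje" (len 4), cursors c1@1 c2@3 c3@4, authorship ....
After op 2 (insert('t')): buffer="otwjtet" (len 7), cursors c1@2 c2@5 c3@7, authorship .1..2.3
After op 3 (move_right): buffer="otwjtet" (len 7), cursors c1@3 c2@6 c3@7, authorship .1..2.3
After op 4 (move_left): buffer="otwjtet" (len 7), cursors c1@2 c2@5 c3@6, authorship .1..2.3
Authorship (.=original, N=cursor N): . 1 . . 2 . 3
Index 6: author = 3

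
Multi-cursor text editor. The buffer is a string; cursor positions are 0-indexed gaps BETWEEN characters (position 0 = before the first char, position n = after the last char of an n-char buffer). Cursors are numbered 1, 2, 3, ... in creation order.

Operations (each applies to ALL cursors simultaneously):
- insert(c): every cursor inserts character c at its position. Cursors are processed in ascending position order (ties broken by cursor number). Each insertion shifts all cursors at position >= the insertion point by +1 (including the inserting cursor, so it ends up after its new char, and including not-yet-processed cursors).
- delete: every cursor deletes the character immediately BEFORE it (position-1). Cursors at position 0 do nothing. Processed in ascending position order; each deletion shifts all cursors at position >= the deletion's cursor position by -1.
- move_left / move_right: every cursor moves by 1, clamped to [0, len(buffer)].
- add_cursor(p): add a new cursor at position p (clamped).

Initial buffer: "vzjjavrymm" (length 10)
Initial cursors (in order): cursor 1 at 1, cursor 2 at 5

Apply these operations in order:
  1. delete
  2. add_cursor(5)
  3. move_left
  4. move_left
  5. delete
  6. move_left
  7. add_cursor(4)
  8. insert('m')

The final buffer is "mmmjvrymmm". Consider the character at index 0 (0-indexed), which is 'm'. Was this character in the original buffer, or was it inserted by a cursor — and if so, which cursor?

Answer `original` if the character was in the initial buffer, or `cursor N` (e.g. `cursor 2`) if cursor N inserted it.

After op 1 (delete): buffer="zjjvrymm" (len 8), cursors c1@0 c2@3, authorship ........
After op 2 (add_cursor(5)): buffer="zjjvrymm" (len 8), cursors c1@0 c2@3 c3@5, authorship ........
After op 3 (move_left): buffer="zjjvrymm" (len 8), cursors c1@0 c2@2 c3@4, authorship ........
After op 4 (move_left): buffer="zjjvrymm" (len 8), cursors c1@0 c2@1 c3@3, authorship ........
After op 5 (delete): buffer="jvrymm" (len 6), cursors c1@0 c2@0 c3@1, authorship ......
After op 6 (move_left): buffer="jvrymm" (len 6), cursors c1@0 c2@0 c3@0, authorship ......
After op 7 (add_cursor(4)): buffer="jvrymm" (len 6), cursors c1@0 c2@0 c3@0 c4@4, authorship ......
After op 8 (insert('m')): buffer="mmmjvrymmm" (len 10), cursors c1@3 c2@3 c3@3 c4@8, authorship 123....4..
Authorship (.=original, N=cursor N): 1 2 3 . . . . 4 . .
Index 0: author = 1

Answer: cursor 1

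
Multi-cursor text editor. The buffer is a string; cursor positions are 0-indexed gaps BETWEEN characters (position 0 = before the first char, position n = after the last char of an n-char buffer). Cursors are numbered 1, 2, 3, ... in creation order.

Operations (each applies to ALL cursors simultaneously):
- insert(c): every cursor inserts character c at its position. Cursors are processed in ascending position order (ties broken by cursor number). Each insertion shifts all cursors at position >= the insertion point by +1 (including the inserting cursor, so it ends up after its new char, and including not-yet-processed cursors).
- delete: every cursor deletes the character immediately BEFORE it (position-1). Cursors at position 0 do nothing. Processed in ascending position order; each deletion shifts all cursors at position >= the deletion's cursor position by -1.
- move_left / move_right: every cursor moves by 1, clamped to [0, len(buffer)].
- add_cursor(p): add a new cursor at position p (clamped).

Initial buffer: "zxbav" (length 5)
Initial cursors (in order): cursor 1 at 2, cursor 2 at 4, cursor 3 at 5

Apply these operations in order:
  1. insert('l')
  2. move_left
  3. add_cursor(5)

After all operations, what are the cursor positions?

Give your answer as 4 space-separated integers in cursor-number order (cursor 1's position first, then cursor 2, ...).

After op 1 (insert('l')): buffer="zxlbalvl" (len 8), cursors c1@3 c2@6 c3@8, authorship ..1..2.3
After op 2 (move_left): buffer="zxlbalvl" (len 8), cursors c1@2 c2@5 c3@7, authorship ..1..2.3
After op 3 (add_cursor(5)): buffer="zxlbalvl" (len 8), cursors c1@2 c2@5 c4@5 c3@7, authorship ..1..2.3

Answer: 2 5 7 5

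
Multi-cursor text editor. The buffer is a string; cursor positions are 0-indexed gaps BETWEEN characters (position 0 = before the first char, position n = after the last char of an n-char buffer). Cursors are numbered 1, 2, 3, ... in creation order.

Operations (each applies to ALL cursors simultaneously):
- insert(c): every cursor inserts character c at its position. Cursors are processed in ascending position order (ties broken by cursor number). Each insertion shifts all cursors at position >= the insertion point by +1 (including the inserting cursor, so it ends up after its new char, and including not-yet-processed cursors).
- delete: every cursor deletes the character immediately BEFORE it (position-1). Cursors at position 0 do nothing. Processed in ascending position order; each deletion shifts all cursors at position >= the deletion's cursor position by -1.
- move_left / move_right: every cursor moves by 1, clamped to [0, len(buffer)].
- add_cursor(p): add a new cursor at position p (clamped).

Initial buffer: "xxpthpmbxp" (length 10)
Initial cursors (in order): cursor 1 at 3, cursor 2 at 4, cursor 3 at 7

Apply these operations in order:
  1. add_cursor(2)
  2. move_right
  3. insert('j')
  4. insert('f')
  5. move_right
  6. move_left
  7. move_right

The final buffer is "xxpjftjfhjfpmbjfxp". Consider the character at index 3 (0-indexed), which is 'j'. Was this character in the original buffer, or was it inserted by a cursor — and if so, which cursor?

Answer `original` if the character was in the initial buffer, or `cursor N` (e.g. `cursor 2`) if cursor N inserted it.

After op 1 (add_cursor(2)): buffer="xxpthpmbxp" (len 10), cursors c4@2 c1@3 c2@4 c3@7, authorship ..........
After op 2 (move_right): buffer="xxpthpmbxp" (len 10), cursors c4@3 c1@4 c2@5 c3@8, authorship ..........
After op 3 (insert('j')): buffer="xxpjtjhjpmbjxp" (len 14), cursors c4@4 c1@6 c2@8 c3@12, authorship ...4.1.2...3..
After op 4 (insert('f')): buffer="xxpjftjfhjfpmbjfxp" (len 18), cursors c4@5 c1@8 c2@11 c3@16, authorship ...44.11.22...33..
After op 5 (move_right): buffer="xxpjftjfhjfpmbjfxp" (len 18), cursors c4@6 c1@9 c2@12 c3@17, authorship ...44.11.22...33..
After op 6 (move_left): buffer="xxpjftjfhjfpmbjfxp" (len 18), cursors c4@5 c1@8 c2@11 c3@16, authorship ...44.11.22...33..
After op 7 (move_right): buffer="xxpjftjfhjfpmbjfxp" (len 18), cursors c4@6 c1@9 c2@12 c3@17, authorship ...44.11.22...33..
Authorship (.=original, N=cursor N): . . . 4 4 . 1 1 . 2 2 . . . 3 3 . .
Index 3: author = 4

Answer: cursor 4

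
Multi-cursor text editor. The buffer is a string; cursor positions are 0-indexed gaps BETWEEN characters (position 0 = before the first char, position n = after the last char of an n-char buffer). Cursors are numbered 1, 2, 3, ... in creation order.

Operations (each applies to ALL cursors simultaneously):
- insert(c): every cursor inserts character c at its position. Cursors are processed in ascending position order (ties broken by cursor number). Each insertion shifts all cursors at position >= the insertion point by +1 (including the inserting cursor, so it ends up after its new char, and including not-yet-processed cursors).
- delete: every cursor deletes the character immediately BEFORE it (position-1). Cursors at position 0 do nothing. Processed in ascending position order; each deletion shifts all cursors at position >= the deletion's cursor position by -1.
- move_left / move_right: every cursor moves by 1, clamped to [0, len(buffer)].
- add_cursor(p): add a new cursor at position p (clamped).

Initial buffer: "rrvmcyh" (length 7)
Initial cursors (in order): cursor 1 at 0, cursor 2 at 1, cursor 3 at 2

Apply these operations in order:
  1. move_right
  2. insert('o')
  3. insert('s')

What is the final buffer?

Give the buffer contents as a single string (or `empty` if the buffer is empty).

After op 1 (move_right): buffer="rrvmcyh" (len 7), cursors c1@1 c2@2 c3@3, authorship .......
After op 2 (insert('o')): buffer="rorovomcyh" (len 10), cursors c1@2 c2@4 c3@6, authorship .1.2.3....
After op 3 (insert('s')): buffer="rosrosvosmcyh" (len 13), cursors c1@3 c2@6 c3@9, authorship .11.22.33....

Answer: rosrosvosmcyh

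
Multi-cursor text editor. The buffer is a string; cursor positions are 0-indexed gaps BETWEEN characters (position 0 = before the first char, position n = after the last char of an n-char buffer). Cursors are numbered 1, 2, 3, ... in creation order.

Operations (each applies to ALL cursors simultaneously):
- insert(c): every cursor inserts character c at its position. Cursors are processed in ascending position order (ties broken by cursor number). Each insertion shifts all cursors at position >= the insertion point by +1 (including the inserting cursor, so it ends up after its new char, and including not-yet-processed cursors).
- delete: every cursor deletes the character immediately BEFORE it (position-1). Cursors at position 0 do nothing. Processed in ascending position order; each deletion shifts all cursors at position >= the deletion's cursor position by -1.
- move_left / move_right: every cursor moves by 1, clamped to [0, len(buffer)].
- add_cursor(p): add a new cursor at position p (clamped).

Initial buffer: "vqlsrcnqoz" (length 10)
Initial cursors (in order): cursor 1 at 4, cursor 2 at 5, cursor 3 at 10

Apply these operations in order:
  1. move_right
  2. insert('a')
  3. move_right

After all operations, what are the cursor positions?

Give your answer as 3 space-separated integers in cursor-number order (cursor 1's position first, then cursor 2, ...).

After op 1 (move_right): buffer="vqlsrcnqoz" (len 10), cursors c1@5 c2@6 c3@10, authorship ..........
After op 2 (insert('a')): buffer="vqlsracanqoza" (len 13), cursors c1@6 c2@8 c3@13, authorship .....1.2....3
After op 3 (move_right): buffer="vqlsracanqoza" (len 13), cursors c1@7 c2@9 c3@13, authorship .....1.2....3

Answer: 7 9 13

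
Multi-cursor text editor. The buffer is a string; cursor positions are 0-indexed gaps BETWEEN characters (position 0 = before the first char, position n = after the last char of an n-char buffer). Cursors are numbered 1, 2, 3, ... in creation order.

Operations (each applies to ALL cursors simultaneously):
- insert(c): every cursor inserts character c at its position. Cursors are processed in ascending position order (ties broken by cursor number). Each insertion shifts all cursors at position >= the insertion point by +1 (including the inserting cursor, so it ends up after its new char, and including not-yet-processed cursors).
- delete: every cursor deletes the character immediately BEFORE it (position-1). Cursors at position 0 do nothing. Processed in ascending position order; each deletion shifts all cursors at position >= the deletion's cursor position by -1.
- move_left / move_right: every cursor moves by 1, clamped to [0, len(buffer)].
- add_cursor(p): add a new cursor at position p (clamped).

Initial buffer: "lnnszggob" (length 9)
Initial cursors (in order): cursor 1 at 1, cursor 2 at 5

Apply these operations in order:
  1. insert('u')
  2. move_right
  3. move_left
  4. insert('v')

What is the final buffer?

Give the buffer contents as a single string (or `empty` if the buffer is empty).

After op 1 (insert('u')): buffer="lunnszuggob" (len 11), cursors c1@2 c2@7, authorship .1....2....
After op 2 (move_right): buffer="lunnszuggob" (len 11), cursors c1@3 c2@8, authorship .1....2....
After op 3 (move_left): buffer="lunnszuggob" (len 11), cursors c1@2 c2@7, authorship .1....2....
After op 4 (insert('v')): buffer="luvnnszuvggob" (len 13), cursors c1@3 c2@9, authorship .11....22....

Answer: luvnnszuvggob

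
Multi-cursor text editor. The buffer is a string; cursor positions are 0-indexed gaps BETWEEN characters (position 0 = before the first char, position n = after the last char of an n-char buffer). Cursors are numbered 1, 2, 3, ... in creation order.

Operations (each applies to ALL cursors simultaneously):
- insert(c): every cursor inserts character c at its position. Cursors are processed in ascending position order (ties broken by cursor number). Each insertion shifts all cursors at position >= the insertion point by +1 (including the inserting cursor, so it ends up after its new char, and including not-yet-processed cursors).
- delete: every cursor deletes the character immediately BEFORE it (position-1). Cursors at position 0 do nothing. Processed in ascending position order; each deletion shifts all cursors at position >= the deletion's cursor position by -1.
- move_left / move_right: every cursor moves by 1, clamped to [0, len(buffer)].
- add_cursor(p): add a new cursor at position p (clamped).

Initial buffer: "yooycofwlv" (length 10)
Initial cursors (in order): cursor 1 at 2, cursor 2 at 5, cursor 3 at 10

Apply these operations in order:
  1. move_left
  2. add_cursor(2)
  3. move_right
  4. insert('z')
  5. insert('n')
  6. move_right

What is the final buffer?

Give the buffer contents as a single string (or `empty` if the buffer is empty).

Answer: yoznoznycznofwlvzn

Derivation:
After op 1 (move_left): buffer="yooycofwlv" (len 10), cursors c1@1 c2@4 c3@9, authorship ..........
After op 2 (add_cursor(2)): buffer="yooycofwlv" (len 10), cursors c1@1 c4@2 c2@4 c3@9, authorship ..........
After op 3 (move_right): buffer="yooycofwlv" (len 10), cursors c1@2 c4@3 c2@5 c3@10, authorship ..........
After op 4 (insert('z')): buffer="yozozyczofwlvz" (len 14), cursors c1@3 c4@5 c2@8 c3@14, authorship ..1.4..2.....3
After op 5 (insert('n')): buffer="yoznoznycznofwlvzn" (len 18), cursors c1@4 c4@7 c2@11 c3@18, authorship ..11.44..22.....33
After op 6 (move_right): buffer="yoznoznycznofwlvzn" (len 18), cursors c1@5 c4@8 c2@12 c3@18, authorship ..11.44..22.....33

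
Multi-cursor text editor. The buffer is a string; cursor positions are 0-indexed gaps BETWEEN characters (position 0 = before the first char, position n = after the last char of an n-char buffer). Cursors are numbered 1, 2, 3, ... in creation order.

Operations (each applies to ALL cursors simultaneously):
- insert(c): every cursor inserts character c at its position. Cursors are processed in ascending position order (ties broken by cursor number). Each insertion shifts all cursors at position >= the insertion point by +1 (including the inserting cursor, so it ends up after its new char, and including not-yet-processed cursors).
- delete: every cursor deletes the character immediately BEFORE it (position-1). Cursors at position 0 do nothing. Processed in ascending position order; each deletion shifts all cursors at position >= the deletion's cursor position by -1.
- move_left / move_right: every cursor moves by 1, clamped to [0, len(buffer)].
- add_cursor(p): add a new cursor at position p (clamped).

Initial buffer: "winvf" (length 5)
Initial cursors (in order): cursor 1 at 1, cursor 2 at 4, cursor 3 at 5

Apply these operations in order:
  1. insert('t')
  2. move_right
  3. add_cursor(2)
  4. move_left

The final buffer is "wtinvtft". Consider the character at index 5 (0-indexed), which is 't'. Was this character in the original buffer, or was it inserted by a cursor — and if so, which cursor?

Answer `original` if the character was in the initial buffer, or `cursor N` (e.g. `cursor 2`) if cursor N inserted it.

Answer: cursor 2

Derivation:
After op 1 (insert('t')): buffer="wtinvtft" (len 8), cursors c1@2 c2@6 c3@8, authorship .1...2.3
After op 2 (move_right): buffer="wtinvtft" (len 8), cursors c1@3 c2@7 c3@8, authorship .1...2.3
After op 3 (add_cursor(2)): buffer="wtinvtft" (len 8), cursors c4@2 c1@3 c2@7 c3@8, authorship .1...2.3
After op 4 (move_left): buffer="wtinvtft" (len 8), cursors c4@1 c1@2 c2@6 c3@7, authorship .1...2.3
Authorship (.=original, N=cursor N): . 1 . . . 2 . 3
Index 5: author = 2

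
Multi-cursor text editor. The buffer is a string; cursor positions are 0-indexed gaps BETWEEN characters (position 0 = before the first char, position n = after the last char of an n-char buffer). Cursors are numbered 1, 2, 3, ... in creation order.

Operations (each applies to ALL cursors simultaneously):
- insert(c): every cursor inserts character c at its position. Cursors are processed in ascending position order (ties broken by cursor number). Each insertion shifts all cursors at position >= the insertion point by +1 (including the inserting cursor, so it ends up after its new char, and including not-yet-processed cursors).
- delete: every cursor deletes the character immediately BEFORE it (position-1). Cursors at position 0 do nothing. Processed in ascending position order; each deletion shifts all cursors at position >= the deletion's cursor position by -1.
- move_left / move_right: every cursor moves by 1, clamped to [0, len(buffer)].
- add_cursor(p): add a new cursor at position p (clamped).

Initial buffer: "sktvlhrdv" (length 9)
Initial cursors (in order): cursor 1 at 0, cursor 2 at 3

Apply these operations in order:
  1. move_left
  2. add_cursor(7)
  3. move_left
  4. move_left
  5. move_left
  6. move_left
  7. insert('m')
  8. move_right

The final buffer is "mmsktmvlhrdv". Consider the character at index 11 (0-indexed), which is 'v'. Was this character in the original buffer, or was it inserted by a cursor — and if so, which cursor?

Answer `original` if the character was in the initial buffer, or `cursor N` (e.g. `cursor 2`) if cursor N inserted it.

After op 1 (move_left): buffer="sktvlhrdv" (len 9), cursors c1@0 c2@2, authorship .........
After op 2 (add_cursor(7)): buffer="sktvlhrdv" (len 9), cursors c1@0 c2@2 c3@7, authorship .........
After op 3 (move_left): buffer="sktvlhrdv" (len 9), cursors c1@0 c2@1 c3@6, authorship .........
After op 4 (move_left): buffer="sktvlhrdv" (len 9), cursors c1@0 c2@0 c3@5, authorship .........
After op 5 (move_left): buffer="sktvlhrdv" (len 9), cursors c1@0 c2@0 c3@4, authorship .........
After op 6 (move_left): buffer="sktvlhrdv" (len 9), cursors c1@0 c2@0 c3@3, authorship .........
After op 7 (insert('m')): buffer="mmsktmvlhrdv" (len 12), cursors c1@2 c2@2 c3@6, authorship 12...3......
After op 8 (move_right): buffer="mmsktmvlhrdv" (len 12), cursors c1@3 c2@3 c3@7, authorship 12...3......
Authorship (.=original, N=cursor N): 1 2 . . . 3 . . . . . .
Index 11: author = original

Answer: original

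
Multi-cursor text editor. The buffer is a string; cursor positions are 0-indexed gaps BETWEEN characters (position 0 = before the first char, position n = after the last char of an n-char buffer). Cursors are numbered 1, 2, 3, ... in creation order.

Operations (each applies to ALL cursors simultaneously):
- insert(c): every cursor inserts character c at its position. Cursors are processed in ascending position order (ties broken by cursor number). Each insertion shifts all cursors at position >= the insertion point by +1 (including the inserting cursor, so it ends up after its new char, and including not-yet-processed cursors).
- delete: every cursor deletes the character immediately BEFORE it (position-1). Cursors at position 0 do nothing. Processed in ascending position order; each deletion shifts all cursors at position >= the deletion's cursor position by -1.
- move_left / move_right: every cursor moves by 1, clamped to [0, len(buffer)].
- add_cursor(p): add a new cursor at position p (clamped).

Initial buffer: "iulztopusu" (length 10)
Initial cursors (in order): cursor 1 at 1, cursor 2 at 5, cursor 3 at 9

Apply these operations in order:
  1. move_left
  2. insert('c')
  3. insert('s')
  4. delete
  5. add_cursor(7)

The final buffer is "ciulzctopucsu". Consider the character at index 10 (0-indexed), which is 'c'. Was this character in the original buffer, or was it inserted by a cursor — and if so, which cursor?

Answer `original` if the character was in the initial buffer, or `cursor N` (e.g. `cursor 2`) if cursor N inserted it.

Answer: cursor 3

Derivation:
After op 1 (move_left): buffer="iulztopusu" (len 10), cursors c1@0 c2@4 c3@8, authorship ..........
After op 2 (insert('c')): buffer="ciulzctopucsu" (len 13), cursors c1@1 c2@6 c3@11, authorship 1....2....3..
After op 3 (insert('s')): buffer="csiulzcstopucssu" (len 16), cursors c1@2 c2@8 c3@14, authorship 11....22....33..
After op 4 (delete): buffer="ciulzctopucsu" (len 13), cursors c1@1 c2@6 c3@11, authorship 1....2....3..
After op 5 (add_cursor(7)): buffer="ciulzctopucsu" (len 13), cursors c1@1 c2@6 c4@7 c3@11, authorship 1....2....3..
Authorship (.=original, N=cursor N): 1 . . . . 2 . . . . 3 . .
Index 10: author = 3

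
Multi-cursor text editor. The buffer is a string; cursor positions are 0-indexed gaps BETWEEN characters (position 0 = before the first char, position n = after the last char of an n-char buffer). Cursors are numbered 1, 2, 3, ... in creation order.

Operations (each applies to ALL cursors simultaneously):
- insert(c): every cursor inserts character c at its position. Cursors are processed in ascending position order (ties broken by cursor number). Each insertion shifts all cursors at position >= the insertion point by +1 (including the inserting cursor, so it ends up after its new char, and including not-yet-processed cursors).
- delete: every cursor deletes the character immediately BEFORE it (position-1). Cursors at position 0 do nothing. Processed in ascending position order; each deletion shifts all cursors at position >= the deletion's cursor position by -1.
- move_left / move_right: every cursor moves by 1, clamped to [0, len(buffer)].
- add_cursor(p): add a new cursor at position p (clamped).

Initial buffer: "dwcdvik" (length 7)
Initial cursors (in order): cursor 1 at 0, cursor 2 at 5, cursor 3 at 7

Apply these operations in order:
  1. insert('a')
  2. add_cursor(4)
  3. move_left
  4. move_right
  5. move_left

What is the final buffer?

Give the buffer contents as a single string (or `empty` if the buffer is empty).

Answer: adwcdvaika

Derivation:
After op 1 (insert('a')): buffer="adwcdvaika" (len 10), cursors c1@1 c2@7 c3@10, authorship 1.....2..3
After op 2 (add_cursor(4)): buffer="adwcdvaika" (len 10), cursors c1@1 c4@4 c2@7 c3@10, authorship 1.....2..3
After op 3 (move_left): buffer="adwcdvaika" (len 10), cursors c1@0 c4@3 c2@6 c3@9, authorship 1.....2..3
After op 4 (move_right): buffer="adwcdvaika" (len 10), cursors c1@1 c4@4 c2@7 c3@10, authorship 1.....2..3
After op 5 (move_left): buffer="adwcdvaika" (len 10), cursors c1@0 c4@3 c2@6 c3@9, authorship 1.....2..3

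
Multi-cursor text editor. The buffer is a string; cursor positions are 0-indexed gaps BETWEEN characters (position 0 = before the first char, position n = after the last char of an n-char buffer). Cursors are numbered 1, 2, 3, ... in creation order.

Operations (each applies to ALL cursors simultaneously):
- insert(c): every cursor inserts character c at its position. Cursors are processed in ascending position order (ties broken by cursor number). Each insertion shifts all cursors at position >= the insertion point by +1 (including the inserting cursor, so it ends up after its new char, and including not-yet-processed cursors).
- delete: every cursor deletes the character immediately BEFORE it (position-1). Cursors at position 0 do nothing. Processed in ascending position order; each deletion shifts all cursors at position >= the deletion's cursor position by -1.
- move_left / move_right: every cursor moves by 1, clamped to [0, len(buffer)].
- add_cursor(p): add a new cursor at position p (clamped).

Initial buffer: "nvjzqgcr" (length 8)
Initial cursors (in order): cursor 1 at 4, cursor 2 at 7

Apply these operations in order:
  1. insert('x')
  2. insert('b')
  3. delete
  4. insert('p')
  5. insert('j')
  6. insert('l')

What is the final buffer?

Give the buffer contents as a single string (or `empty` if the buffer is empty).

After op 1 (insert('x')): buffer="nvjzxqgcxr" (len 10), cursors c1@5 c2@9, authorship ....1...2.
After op 2 (insert('b')): buffer="nvjzxbqgcxbr" (len 12), cursors c1@6 c2@11, authorship ....11...22.
After op 3 (delete): buffer="nvjzxqgcxr" (len 10), cursors c1@5 c2@9, authorship ....1...2.
After op 4 (insert('p')): buffer="nvjzxpqgcxpr" (len 12), cursors c1@6 c2@11, authorship ....11...22.
After op 5 (insert('j')): buffer="nvjzxpjqgcxpjr" (len 14), cursors c1@7 c2@13, authorship ....111...222.
After op 6 (insert('l')): buffer="nvjzxpjlqgcxpjlr" (len 16), cursors c1@8 c2@15, authorship ....1111...2222.

Answer: nvjzxpjlqgcxpjlr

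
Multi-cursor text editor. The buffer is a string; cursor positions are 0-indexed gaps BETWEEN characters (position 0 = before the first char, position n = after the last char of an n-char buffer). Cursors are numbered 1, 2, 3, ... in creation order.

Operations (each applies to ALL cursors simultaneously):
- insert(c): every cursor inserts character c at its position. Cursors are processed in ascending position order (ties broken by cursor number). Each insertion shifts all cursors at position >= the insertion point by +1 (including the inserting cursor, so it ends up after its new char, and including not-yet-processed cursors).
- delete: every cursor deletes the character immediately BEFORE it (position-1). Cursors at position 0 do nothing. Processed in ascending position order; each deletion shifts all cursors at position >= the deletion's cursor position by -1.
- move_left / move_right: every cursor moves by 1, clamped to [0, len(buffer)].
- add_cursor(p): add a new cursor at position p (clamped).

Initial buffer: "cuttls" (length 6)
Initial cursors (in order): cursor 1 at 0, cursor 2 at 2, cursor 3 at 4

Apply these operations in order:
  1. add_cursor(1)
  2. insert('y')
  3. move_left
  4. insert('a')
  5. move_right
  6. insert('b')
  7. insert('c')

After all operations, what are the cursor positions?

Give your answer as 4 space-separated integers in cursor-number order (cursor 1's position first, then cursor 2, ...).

Answer: 4 14 20 9

Derivation:
After op 1 (add_cursor(1)): buffer="cuttls" (len 6), cursors c1@0 c4@1 c2@2 c3@4, authorship ......
After op 2 (insert('y')): buffer="ycyuyttyls" (len 10), cursors c1@1 c4@3 c2@5 c3@8, authorship 1.4.2..3..
After op 3 (move_left): buffer="ycyuyttyls" (len 10), cursors c1@0 c4@2 c2@4 c3@7, authorship 1.4.2..3..
After op 4 (insert('a')): buffer="aycayuayttayls" (len 14), cursors c1@1 c4@4 c2@7 c3@11, authorship 11.44.22..33..
After op 5 (move_right): buffer="aycayuayttayls" (len 14), cursors c1@2 c4@5 c2@8 c3@12, authorship 11.44.22..33..
After op 6 (insert('b')): buffer="aybcaybuaybttaybls" (len 18), cursors c1@3 c4@7 c2@11 c3@16, authorship 111.444.222..333..
After op 7 (insert('c')): buffer="aybccaybcuaybcttaybcls" (len 22), cursors c1@4 c4@9 c2@14 c3@20, authorship 1111.4444.2222..3333..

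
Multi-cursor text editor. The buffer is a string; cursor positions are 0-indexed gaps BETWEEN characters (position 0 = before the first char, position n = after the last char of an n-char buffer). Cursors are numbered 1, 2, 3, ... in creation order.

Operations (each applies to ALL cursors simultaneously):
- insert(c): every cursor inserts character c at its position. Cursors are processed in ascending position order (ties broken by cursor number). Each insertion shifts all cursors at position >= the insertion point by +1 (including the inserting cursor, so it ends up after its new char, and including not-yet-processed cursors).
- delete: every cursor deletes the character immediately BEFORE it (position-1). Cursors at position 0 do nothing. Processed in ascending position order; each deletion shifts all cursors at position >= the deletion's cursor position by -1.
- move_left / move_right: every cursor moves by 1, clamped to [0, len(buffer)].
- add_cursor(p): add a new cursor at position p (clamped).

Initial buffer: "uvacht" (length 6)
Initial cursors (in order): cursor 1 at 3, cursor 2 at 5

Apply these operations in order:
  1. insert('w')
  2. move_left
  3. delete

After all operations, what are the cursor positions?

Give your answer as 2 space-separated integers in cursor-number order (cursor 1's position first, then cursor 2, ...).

Answer: 2 4

Derivation:
After op 1 (insert('w')): buffer="uvawchwt" (len 8), cursors c1@4 c2@7, authorship ...1..2.
After op 2 (move_left): buffer="uvawchwt" (len 8), cursors c1@3 c2@6, authorship ...1..2.
After op 3 (delete): buffer="uvwcwt" (len 6), cursors c1@2 c2@4, authorship ..1.2.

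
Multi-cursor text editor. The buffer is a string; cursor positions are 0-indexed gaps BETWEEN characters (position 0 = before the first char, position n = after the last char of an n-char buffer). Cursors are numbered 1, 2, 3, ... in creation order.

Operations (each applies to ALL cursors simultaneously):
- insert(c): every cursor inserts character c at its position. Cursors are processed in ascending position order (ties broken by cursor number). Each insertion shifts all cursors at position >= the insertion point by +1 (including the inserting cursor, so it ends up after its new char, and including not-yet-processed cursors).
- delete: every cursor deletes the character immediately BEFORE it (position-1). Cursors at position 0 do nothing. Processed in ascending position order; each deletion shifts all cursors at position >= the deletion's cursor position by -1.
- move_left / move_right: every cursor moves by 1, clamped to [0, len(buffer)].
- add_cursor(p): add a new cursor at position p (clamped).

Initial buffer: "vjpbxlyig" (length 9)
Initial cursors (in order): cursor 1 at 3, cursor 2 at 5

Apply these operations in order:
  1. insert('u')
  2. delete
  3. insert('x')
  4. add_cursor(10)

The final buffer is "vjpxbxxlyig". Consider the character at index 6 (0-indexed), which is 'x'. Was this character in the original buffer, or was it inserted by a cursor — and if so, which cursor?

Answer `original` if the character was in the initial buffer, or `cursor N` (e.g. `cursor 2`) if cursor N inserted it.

Answer: cursor 2

Derivation:
After op 1 (insert('u')): buffer="vjpubxulyig" (len 11), cursors c1@4 c2@7, authorship ...1..2....
After op 2 (delete): buffer="vjpbxlyig" (len 9), cursors c1@3 c2@5, authorship .........
After op 3 (insert('x')): buffer="vjpxbxxlyig" (len 11), cursors c1@4 c2@7, authorship ...1..2....
After op 4 (add_cursor(10)): buffer="vjpxbxxlyig" (len 11), cursors c1@4 c2@7 c3@10, authorship ...1..2....
Authorship (.=original, N=cursor N): . . . 1 . . 2 . . . .
Index 6: author = 2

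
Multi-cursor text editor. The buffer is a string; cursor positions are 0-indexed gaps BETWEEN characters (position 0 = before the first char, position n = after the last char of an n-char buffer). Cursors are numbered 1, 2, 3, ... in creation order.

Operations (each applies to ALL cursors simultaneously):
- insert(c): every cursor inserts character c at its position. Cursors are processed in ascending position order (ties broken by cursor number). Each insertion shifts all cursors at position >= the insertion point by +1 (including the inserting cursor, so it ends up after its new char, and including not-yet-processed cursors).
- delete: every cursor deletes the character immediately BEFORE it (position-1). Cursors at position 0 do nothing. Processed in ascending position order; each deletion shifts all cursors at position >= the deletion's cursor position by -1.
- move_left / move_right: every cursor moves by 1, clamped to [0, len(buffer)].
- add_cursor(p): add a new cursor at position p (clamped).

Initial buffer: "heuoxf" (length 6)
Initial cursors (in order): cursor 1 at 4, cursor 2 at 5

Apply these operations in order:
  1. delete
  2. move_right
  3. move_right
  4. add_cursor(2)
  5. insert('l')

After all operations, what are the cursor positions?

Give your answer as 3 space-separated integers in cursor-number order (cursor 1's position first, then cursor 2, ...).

After op 1 (delete): buffer="heuf" (len 4), cursors c1@3 c2@3, authorship ....
After op 2 (move_right): buffer="heuf" (len 4), cursors c1@4 c2@4, authorship ....
After op 3 (move_right): buffer="heuf" (len 4), cursors c1@4 c2@4, authorship ....
After op 4 (add_cursor(2)): buffer="heuf" (len 4), cursors c3@2 c1@4 c2@4, authorship ....
After op 5 (insert('l')): buffer="helufll" (len 7), cursors c3@3 c1@7 c2@7, authorship ..3..12

Answer: 7 7 3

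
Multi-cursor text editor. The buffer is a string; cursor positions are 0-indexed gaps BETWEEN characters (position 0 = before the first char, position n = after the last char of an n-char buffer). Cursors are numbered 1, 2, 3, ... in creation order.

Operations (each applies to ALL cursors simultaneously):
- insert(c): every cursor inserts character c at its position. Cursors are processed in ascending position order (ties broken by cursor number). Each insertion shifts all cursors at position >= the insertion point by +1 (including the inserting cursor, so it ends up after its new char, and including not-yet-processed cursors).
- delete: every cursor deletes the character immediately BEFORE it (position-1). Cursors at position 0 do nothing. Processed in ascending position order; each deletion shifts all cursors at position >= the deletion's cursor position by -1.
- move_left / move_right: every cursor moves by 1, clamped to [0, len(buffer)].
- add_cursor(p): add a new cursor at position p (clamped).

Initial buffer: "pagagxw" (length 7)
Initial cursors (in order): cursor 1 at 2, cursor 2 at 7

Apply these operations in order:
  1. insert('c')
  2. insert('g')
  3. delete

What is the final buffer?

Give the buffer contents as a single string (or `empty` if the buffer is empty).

After op 1 (insert('c')): buffer="pacgagxwc" (len 9), cursors c1@3 c2@9, authorship ..1.....2
After op 2 (insert('g')): buffer="pacggagxwcg" (len 11), cursors c1@4 c2@11, authorship ..11.....22
After op 3 (delete): buffer="pacgagxwc" (len 9), cursors c1@3 c2@9, authorship ..1.....2

Answer: pacgagxwc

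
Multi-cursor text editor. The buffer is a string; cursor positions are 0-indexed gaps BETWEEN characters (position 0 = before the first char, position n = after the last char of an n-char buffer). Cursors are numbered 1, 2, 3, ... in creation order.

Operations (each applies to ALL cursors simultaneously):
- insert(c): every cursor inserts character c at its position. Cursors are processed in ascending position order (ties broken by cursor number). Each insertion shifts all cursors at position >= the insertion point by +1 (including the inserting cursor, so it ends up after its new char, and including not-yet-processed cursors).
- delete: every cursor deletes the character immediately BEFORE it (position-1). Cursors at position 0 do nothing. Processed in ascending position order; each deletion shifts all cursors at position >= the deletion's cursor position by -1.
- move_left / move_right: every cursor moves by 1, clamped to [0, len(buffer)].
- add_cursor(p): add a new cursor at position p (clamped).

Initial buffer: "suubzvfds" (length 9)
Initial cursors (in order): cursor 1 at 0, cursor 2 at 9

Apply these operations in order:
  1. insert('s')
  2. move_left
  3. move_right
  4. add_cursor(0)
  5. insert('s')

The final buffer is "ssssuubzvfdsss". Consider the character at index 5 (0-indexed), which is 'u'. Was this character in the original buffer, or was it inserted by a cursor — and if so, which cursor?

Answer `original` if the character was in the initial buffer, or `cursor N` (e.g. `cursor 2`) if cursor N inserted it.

After op 1 (insert('s')): buffer="ssuubzvfdss" (len 11), cursors c1@1 c2@11, authorship 1.........2
After op 2 (move_left): buffer="ssuubzvfdss" (len 11), cursors c1@0 c2@10, authorship 1.........2
After op 3 (move_right): buffer="ssuubzvfdss" (len 11), cursors c1@1 c2@11, authorship 1.........2
After op 4 (add_cursor(0)): buffer="ssuubzvfdss" (len 11), cursors c3@0 c1@1 c2@11, authorship 1.........2
After op 5 (insert('s')): buffer="ssssuubzvfdsss" (len 14), cursors c3@1 c1@3 c2@14, authorship 311.........22
Authorship (.=original, N=cursor N): 3 1 1 . . . . . . . . . 2 2
Index 5: author = original

Answer: original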